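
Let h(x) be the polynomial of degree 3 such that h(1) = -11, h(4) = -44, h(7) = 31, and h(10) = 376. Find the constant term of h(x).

-4

Write h(x) = ax^3 + bx^2 + cx + d. Substituting each data point gives a linear system:
  a + b + c + d = -11
  64a + 16b + 4c + d = -44
  343a + 49b + 7c + d = 31
  1000a + 100b + 10c + d = 376
Solving the system yields a = 1, b = -6, c = -2, d = -4.
So h(x) = x^3 - 6x^2 - 2x - 4.
The constant term is -4.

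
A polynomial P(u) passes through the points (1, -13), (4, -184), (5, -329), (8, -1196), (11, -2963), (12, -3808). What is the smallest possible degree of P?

3

Divided differences on the nodes 1, 4, 5, 8, 11, 12:
  order 0: -13  -184  -329  -1196  -2963  -3808
  order 1: -57  -145  -289  -589  -845
  order 2: -22  -36  -50  -64
  order 3: -2  -2  -2
  order 4: 0  0
  order 5: 0
The order-3 divided differences are all -2 (nonzero) and every higher order vanishes, so the data lies on a polynomial of degree exactly 3.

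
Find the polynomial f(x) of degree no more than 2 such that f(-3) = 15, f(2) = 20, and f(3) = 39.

Write f(x) = ax^2 + bx + c. Substituting each data point gives a linear system:
  9a - 3b + c = 15
  4a + 2b + c = 20
  9a + 3b + c = 39
Solving the system yields a = 3, b = 4, c = 0.
So f(x) = 3x^2 + 4x.
Check: f(3) = 39. ✓

f(x) = 3x^2 + 4x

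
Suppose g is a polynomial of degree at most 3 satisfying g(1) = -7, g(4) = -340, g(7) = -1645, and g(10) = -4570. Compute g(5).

Using the Lagrange interpolation formula with nodes 1, 4, 7, 10:
  L_0(s) = (s - 4)(s - 7)(s - 10) / -162
  L_1(s) = (s - 1)(s - 7)(s - 10) / 54
  L_2(s) = (s - 1)(s - 4)(s - 10) / -54
  L_3(s) = (s - 1)(s - 4)(s - 7) / 162
Then g(s) = -7·L_0(s) - 340·L_1(s) - 1645·L_2(s) - 4570·L_3(s).
Expanding and collecting terms gives g(s) = -4s³ - 6s² + 3s.
Evaluating at s = 5: g(5) = -635.

-635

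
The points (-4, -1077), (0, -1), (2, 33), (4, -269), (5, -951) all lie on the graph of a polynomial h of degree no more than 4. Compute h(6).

-2347

Using the Lagrange interpolation formula with nodes -4, 0, 2, 4, 5:
  L_0(n) = n(n - 2)(n - 4)(n - 5) / 1728
  L_1(n) = (n + 4)(n - 2)(n - 4)(n - 5) / -160
  L_2(n) = (n + 4)n(n - 4)(n - 5) / 72
  L_3(n) = (n + 4)n(n - 2)(n - 5) / -64
  L_4(n) = (n + 4)n(n - 2)(n - 4) / 135
Then h(n) = -1077·L_0(n) - 1·L_1(n) + 33·L_2(n) - 269·L_3(n) - 951·L_4(n).
Expanding and collecting terms gives h(n) = -3n^4 + 6n^3 + 6n^2 + 5n - 1.
Evaluating at n = 6: h(6) = -2347.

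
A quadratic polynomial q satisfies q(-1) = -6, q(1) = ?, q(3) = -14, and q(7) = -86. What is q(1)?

The 3 known points determine the degree-2 polynomial uniquely.
Write q(x) = ax^2 + bx + c. Substituting each data point gives a linear system:
  a - b + c = -6
  9a + 3b + c = -14
  49a + 7b + c = -86
Solving the system yields a = -2, b = 2, c = -2.
So q(x) = -2x^2 + 2x - 2.
Then q(1) = -2.

-2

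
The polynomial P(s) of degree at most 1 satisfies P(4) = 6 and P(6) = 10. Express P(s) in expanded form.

P(s) = 2s - 2

Write P(s) = as + b. Substituting each data point gives a linear system:
  4a + b = 6
  6a + b = 10
Solving the system yields a = 2, b = -2.
So P(s) = 2s - 2.
Check: P(6) = 10. ✓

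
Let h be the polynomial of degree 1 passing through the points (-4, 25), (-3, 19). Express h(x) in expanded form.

h(x) = -6x + 1

Using the Lagrange interpolation formula with nodes -4, -3:
  L_0(x) = (x + 3) / -1
  L_1(x) = (x + 4) / 1
Then h(x) = 25·L_0(x) + 19·L_1(x).
Expanding and collecting terms gives h(x) = -6x + 1.
Check: h(-3) = 19. ✓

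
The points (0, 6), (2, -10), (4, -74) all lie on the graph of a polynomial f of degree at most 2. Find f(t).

f(t) = -6t^2 + 4t + 6

Write f(t) = at^2 + bt + c. Substituting each data point gives a linear system:
  c = 6
  4a + 2b + c = -10
  16a + 4b + c = -74
Solving the system yields a = -6, b = 4, c = 6.
So f(t) = -6t^2 + 4t + 6.
Check: f(0) = 6. ✓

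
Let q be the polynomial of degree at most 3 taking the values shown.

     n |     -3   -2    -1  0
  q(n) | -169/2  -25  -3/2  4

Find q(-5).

-767/2

Forward differences of the values at n = -3, -2, -1, 0:
  q  : -169/2  -25  -3/2  4
  Δ  : 119/2  47/2  11/2
  Δ^2: -36  -18
  Δ^3: 18
The third differences are constant, confirming degree 3.
Interpolating (Newton forward form) and evaluating at n = -5 gives q(-5) = -767/2.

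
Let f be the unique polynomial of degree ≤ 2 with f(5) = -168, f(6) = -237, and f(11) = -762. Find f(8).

-411

Write f(u) = au^2 + bu + c. Substituting each data point gives a linear system:
  25a + 5b + c = -168
  36a + 6b + c = -237
  121a + 11b + c = -762
Solving the system yields a = -6, b = -3, c = -3.
So f(u) = -6u^2 - 3u - 3.
Then f(8) = -411.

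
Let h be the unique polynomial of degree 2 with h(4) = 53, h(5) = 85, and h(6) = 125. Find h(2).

Write h(t) = at^2 + bt + c. Substituting each data point gives a linear system:
  16a + 4b + c = 53
  25a + 5b + c = 85
  36a + 6b + c = 125
Solving the system yields a = 4, b = -4, c = 5.
So h(t) = 4t^2 - 4t + 5.
Then h(2) = 13.

13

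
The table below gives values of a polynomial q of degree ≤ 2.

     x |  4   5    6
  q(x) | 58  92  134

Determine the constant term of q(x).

2

Write q(x) = ax^2 + bx + c. Substituting each data point gives a linear system:
  16a + 4b + c = 58
  25a + 5b + c = 92
  36a + 6b + c = 134
Solving the system yields a = 4, b = -2, c = 2.
So q(x) = 4x² - 2x + 2.
The constant term is 2.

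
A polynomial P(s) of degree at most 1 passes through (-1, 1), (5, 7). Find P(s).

Using the Lagrange interpolation formula with nodes -1, 5:
  L_0(s) = (s - 5) / -6
  L_1(s) = (s + 1) / 6
Then P(s) = 1·L_0(s) + 7·L_1(s).
Expanding and collecting terms gives P(s) = s + 2.
Check: P(-1) = 1. ✓

P(s) = s + 2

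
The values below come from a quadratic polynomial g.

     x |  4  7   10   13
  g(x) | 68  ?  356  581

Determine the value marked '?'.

185

The 3 known points determine the degree-2 polynomial uniquely.
Write g(x) = ax^2 + bx + c. Substituting each data point gives a linear system:
  16a + 4b + c = 68
  100a + 10b + c = 356
  169a + 13b + c = 581
Solving the system yields a = 3, b = 6, c = -4.
So g(x) = 3x^2 + 6x - 4.
Then g(7) = 185.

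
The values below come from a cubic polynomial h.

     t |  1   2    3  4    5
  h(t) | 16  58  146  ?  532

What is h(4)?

The 4 known points determine the degree-3 polynomial uniquely.
Write h(t) = at^3 + bt^2 + ct + d. Substituting each data point gives a linear system:
  a + b + c + d = 16
  8a + 4b + 2c + d = 58
  27a + 9b + 3c + d = 146
  125a + 25b + 5c + d = 532
Solving the system yields a = 3, b = 5, c = 6, d = 2.
So h(t) = 3t³ + 5t² + 6t + 2.
Then h(4) = 298.

298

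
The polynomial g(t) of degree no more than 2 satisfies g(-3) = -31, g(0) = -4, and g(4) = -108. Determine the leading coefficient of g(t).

-5

Write g(t) = at^2 + bt + c. Substituting each data point gives a linear system:
  9a - 3b + c = -31
  c = -4
  16a + 4b + c = -108
Solving the system yields a = -5, b = -6, c = -4.
So g(t) = -5t^2 - 6t - 4.
The leading coefficient is -5.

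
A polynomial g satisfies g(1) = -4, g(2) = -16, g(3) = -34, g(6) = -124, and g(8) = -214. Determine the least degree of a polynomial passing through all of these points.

Divided differences on the nodes 1, 2, 3, 6, 8:
  order 0: -4  -16  -34  -124  -214
  order 1: -12  -18  -30  -45
  order 2: -3  -3  -3
  order 3: 0  0
  order 4: 0
The order-2 divided differences are all -3 (nonzero) and every higher order vanishes, so the data lies on a polynomial of degree exactly 2.

2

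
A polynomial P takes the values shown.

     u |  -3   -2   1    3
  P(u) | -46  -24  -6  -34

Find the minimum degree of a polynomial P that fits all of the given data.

2

Divided differences on the nodes -3, -2, 1, 3:
  order 0: -46  -24  -6  -34
  order 1: 22  6  -14
  order 2: -4  -4
  order 3: 0
The order-2 divided differences are all -4 (nonzero) and every higher order vanishes, so the data lies on a polynomial of degree exactly 2.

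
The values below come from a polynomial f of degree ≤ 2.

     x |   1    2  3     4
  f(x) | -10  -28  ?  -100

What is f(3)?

-58

On equispaced nodes a degree-2 polynomial has vanishing third forward difference, so
  - f(1) + 3·f(2) - 3·f(3) + f(4) = 0.
Substituting the known values and solving for f(3):
  -3·f(3) = 174
  f(3) = -58.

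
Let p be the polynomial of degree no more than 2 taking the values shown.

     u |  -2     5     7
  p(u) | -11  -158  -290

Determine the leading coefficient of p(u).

Write p(u) = au^2 + bu + c. Substituting each data point gives a linear system:
  4a - 2b + c = -11
  25a + 5b + c = -158
  49a + 7b + c = -290
Solving the system yields a = -5, b = -6, c = -3.
So p(u) = -5u^2 - 6u - 3.
The leading coefficient is -5.

-5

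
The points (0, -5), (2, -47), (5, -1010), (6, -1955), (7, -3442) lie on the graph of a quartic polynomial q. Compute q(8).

Using the Lagrange interpolation formula with nodes 0, 2, 5, 6, 7:
  L_0(n) = (n - 2)(n - 5)(n - 6)(n - 7) / 420
  L_1(n) = n(n - 5)(n - 6)(n - 7) / -120
  L_2(n) = n(n - 2)(n - 6)(n - 7) / 30
  L_3(n) = n(n - 2)(n - 5)(n - 7) / -24
  L_4(n) = n(n - 2)(n - 5)(n - 6) / 70
Then q(n) = -5·L_0(n) - 47·L_1(n) - 1010·L_2(n) - 1955·L_3(n) - 3442·L_4(n).
Expanding and collecting terms gives q(n) = -n^4 - 3n^3 - n - 5.
Evaluating at n = 8: q(8) = -5645.

-5645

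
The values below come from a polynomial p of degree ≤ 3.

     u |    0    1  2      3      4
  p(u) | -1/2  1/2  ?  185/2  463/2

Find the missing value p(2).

47/2

On equispaced nodes a degree-3 polynomial has vanishing fourth forward difference, so
  p(0) - 4·p(1) + 6·p(2) - 4·p(3) + p(4) = 0.
Substituting the known values and solving for p(2):
  6·p(2) = 141
  p(2) = 47/2.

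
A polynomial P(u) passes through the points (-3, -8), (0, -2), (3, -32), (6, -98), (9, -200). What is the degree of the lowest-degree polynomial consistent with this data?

2

Forward differences of the values at u = -3, 0, 3, 6, 9:
  P  : -8  -2  -32  -98  -200
  Δ  : 6  -30  -66  -102
  Δ^2: -36  -36  -36
  Δ^3: 0  0
  Δ^4: 0
The second differences are constant (-36) and nonzero, while all higher differences vanish, so the minimal degree is 2.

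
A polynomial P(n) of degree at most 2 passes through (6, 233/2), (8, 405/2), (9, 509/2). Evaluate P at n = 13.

Write P(n) = an^2 + bn + c. Substituting each data point gives a linear system:
  36a + 6b + c = 233/2
  64a + 8b + c = 405/2
  81a + 9b + c = 509/2
Solving the system yields a = 3, b = 1, c = 5/2.
So P(n) = 3n^2 + n + 5/2.
Then P(13) = 1045/2.

1045/2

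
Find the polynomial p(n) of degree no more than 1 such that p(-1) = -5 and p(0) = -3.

p(n) = 2n - 3

Using the Lagrange interpolation formula with nodes -1, 0:
  L_0(n) = n / -1
  L_1(n) = (n + 1) / 1
Then p(n) = -5·L_0(n) - 3·L_1(n).
Expanding and collecting terms gives p(n) = 2n - 3.
Check: p(0) = -3. ✓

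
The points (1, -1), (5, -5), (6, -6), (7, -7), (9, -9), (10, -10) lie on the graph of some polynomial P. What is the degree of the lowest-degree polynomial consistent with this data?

1

Divided differences on the nodes 1, 5, 6, 7, 9, 10:
  order 0: -1  -5  -6  -7  -9  -10
  order 1: -1  -1  -1  -1  -1
  order 2: 0  0  0  0
  order 3: 0  0  0
  order 4: 0  0
  order 5: 0
The order-1 divided differences are all -1 (nonzero) and every higher order vanishes, so the data lies on a polynomial of degree exactly 1.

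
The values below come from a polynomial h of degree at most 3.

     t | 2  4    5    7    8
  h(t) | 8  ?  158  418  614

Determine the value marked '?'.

The 4 known points determine the degree-3 polynomial uniquely.
Write h(t) = at^3 + bt^2 + ct + d. Substituting each data point gives a linear system:
  8a + 4b + 2c + d = 8
  125a + 25b + 5c + d = 158
  343a + 49b + 7c + d = 418
  512a + 64b + 8c + d = 614
Solving the system yields a = 1, b = 2, c = -3, d = -2.
So h(t) = t³ + 2t² - 3t - 2.
Then h(4) = 82.

82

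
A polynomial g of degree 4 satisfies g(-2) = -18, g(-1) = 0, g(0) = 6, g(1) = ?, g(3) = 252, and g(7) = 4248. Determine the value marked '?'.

18

The 5 known points determine the degree-4 polynomial uniquely.
Write g(x) = ax^4 + bx^3 + cx^2 + dx + e. Substituting each data point gives a linear system:
  16a - 8b + 4c - 2d + e = -18
  a - b + c - d + e = 0
  e = 6
  81a + 27b + 9c + 3d + e = 252
  2401a + 343b + 49c + 7d + e = 4248
Solving the system yields a = 1, b = 5, c = 2, d = 4, e = 6.
So g(x) = x⁴ + 5x³ + 2x² + 4x + 6.
Then g(1) = 18.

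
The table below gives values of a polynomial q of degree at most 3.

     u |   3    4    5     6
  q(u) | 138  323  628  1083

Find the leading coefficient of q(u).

5

Write q(u) = au^3 + bu^2 + cu + d. Substituting each data point gives a linear system:
  27a + 9b + 3c + d = 138
  64a + 16b + 4c + d = 323
  125a + 25b + 5c + d = 628
  216a + 36b + 6c + d = 1083
Solving the system yields a = 5, b = 0, c = 0, d = 3.
So q(u) = 5u³ + 3.
The leading coefficient is 5.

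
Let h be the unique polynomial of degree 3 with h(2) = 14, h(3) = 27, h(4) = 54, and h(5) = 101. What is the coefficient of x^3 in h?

1

Write h(x) = ax^3 + bx^2 + cx + d. Substituting each data point gives a linear system:
  8a + 4b + 2c + d = 14
  27a + 9b + 3c + d = 27
  64a + 16b + 4c + d = 54
  125a + 25b + 5c + d = 101
Solving the system yields a = 1, b = -2, c = 4, d = 6.
So h(x) = x^3 - 2x^2 + 4x + 6.
The leading coefficient is 1.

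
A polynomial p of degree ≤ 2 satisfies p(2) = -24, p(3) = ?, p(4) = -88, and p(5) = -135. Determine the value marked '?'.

-51

The 3 known points determine the degree-2 polynomial uniquely.
Write p(s) = as^2 + bs + c. Substituting each data point gives a linear system:
  4a + 2b + c = -24
  16a + 4b + c = -88
  25a + 5b + c = -135
Solving the system yields a = -5, b = -2, c = 0.
So p(s) = -5s² - 2s.
Then p(3) = -51.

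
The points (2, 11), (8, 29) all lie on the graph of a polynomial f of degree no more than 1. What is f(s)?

f(s) = 3s + 5

Using the Lagrange interpolation formula with nodes 2, 8:
  L_0(s) = (s - 8) / -6
  L_1(s) = (s - 2) / 6
Then f(s) = 11·L_0(s) + 29·L_1(s).
Expanding and collecting terms gives f(s) = 3s + 5.
Check: f(2) = 11. ✓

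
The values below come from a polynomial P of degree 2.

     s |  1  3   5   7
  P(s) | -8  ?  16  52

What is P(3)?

-4

On equispaced nodes a degree-2 polynomial has vanishing third forward difference, so
  - P(1) + 3·P(3) - 3·P(5) + P(7) = 0.
Substituting the known values and solving for P(3):
  3·P(3) = -12
  P(3) = -4.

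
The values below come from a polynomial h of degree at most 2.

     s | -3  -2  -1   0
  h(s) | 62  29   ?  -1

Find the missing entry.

8

The 3 known points determine the degree-2 polynomial uniquely.
Write h(s) = as^2 + bs + c. Substituting each data point gives a linear system:
  9a - 3b + c = 62
  4a - 2b + c = 29
  c = -1
Solving the system yields a = 6, b = -3, c = -1.
So h(s) = 6s^2 - 3s - 1.
Then h(-1) = 8.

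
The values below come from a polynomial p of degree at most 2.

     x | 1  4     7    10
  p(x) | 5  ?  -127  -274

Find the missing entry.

The 3 known points determine the degree-2 polynomial uniquely.
Write p(x) = ax^2 + bx + c. Substituting each data point gives a linear system:
  a + b + c = 5
  49a + 7b + c = -127
  100a + 10b + c = -274
Solving the system yields a = -3, b = 2, c = 6.
So p(x) = -3x^2 + 2x + 6.
Then p(4) = -34.

-34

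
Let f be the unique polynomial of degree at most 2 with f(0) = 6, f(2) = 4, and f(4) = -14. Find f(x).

f(x) = -2x^2 + 3x + 6

Write f(x) = ax^2 + bx + c. Substituting each data point gives a linear system:
  c = 6
  4a + 2b + c = 4
  16a + 4b + c = -14
Solving the system yields a = -2, b = 3, c = 6.
So f(x) = -2x^2 + 3x + 6.
Check: f(2) = 4. ✓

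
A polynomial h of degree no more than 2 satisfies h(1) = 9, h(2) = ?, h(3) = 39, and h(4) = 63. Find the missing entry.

21

The 3 known points determine the degree-2 polynomial uniquely.
Write h(u) = au^2 + bu + c. Substituting each data point gives a linear system:
  a + b + c = 9
  9a + 3b + c = 39
  16a + 4b + c = 63
Solving the system yields a = 3, b = 3, c = 3.
So h(u) = 3u² + 3u + 3.
Then h(2) = 21.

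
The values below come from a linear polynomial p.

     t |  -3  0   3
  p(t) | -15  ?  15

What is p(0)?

On equispaced nodes a degree-1 polynomial has vanishing second forward difference, so
  p(-3) - 2·p(0) + p(3) = 0.
Substituting the known values and solving for p(0):
  -2·p(0) = 0
  p(0) = 0.

0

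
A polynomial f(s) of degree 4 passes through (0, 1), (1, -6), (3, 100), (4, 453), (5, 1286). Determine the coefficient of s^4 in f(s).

Write f(s) = as^4 + bs^3 + cs^2 + ds + e. Substituting each data point gives a linear system:
  e = 1
  a + b + c + d + e = -6
  81a + 27b + 9c + 3d + e = 100
  256a + 64b + 16c + 4d + e = 453
  625a + 125b + 25c + 5d + e = 1286
Solving the system yields a = 3, b = -4, c = -3, d = -3, e = 1.
So f(s) = 3s^4 - 4s^3 - 3s^2 - 3s + 1.
The leading coefficient is 3.

3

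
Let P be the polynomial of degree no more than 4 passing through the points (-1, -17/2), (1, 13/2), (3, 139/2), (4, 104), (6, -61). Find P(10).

-4183

Using the Lagrange interpolation formula with nodes -1, 1, 3, 4, 6:
  L_0(n) = (n - 1)(n - 3)(n - 4)(n - 6) / 280
  L_1(n) = (n + 1)(n - 3)(n - 4)(n - 6) / -60
  L_2(n) = (n + 1)(n - 1)(n - 4)(n - 6) / 24
  L_3(n) = (n + 1)(n - 1)(n - 3)(n - 6) / -30
  L_4(n) = (n + 1)(n - 1)(n - 3)(n - 4) / 210
Then P(n) = -17/2·L_0(n) + 13/2·L_1(n) + 139/2·L_2(n) + 104·L_3(n) - 61·L_4(n).
Expanding and collecting terms gives P(n) = -n^4 + 6n^3 - 2n^2 + (3/2)n + 2.
Evaluating at n = 10: P(10) = -4183.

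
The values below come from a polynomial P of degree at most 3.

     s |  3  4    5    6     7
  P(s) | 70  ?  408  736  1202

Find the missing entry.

194

The 4 known points determine the degree-3 polynomial uniquely.
Write P(s) = as^3 + bs^2 + cs + d. Substituting each data point gives a linear system:
  27a + 9b + 3c + d = 70
  125a + 25b + 5c + d = 408
  216a + 36b + 6c + d = 736
  343a + 49b + 7c + d = 1202
Solving the system yields a = 4, b = -3, c = -3, d = -2.
So P(s) = 4s^3 - 3s^2 - 3s - 2.
Then P(4) = 194.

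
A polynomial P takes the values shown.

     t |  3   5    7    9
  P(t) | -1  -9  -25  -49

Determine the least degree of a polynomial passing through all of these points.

2

Forward differences of the values at t = 3, 5, 7, 9:
  P  : -1  -9  -25  -49
  Δ  : -8  -16  -24
  Δ^2: -8  -8
  Δ^3: 0
The second differences are constant (-8) and nonzero, while all higher differences vanish, so the minimal degree is 2.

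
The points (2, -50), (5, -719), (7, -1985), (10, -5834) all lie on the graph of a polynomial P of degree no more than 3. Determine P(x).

Write P(x) = ax^3 + bx^2 + cx + d. Substituting each data point gives a linear system:
  8a + 4b + 2c + d = -50
  125a + 25b + 5c + d = -719
  343a + 49b + 7c + d = -1985
  1000a + 100b + 10c + d = -5834
Solving the system yields a = -6, b = 2, c = -3, d = -4.
So P(x) = -6x^3 + 2x^2 - 3x - 4.
Check: P(7) = -1985. ✓

P(x) = -6x^3 + 2x^2 - 3x - 4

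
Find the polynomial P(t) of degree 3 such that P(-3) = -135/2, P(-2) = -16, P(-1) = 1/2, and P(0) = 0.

Using the Lagrange interpolation formula with nodes -3, -2, -1, 0:
  L_0(t) = (t + 2)(t + 1)t / -6
  L_1(t) = (t + 3)(t + 1)t / 2
  L_2(t) = (t + 3)(t + 2)t / -2
  L_3(t) = (t + 3)(t + 2)(t + 1) / 6
Then P(t) = -135/2·L_0(t) - 16·L_1(t) + 1/2·L_2(t) + 0·L_3(t).
Expanding and collecting terms gives P(t) = 3t^3 + (1/2)t^2 - 3t.
Check: P(-3) = -135/2. ✓

P(t) = 3t^3 + (1/2)t^2 - 3t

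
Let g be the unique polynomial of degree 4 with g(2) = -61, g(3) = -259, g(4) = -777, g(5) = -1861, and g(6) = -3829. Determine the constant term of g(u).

Write g(u) = au^4 + bu^3 + cu^2 + du + e. Substituting each data point gives a linear system:
  16a + 8b + 4c + 2d + e = -61
  81a + 27b + 9c + 3d + e = -259
  256a + 64b + 16c + 4d + e = -777
  625a + 125b + 25c + 5d + e = -1861
  1296a + 216b + 36c + 6d + e = -3829
Solving the system yields a = -3, b = 1, c = -4, d = -2, e = -1.
So g(u) = -3u^4 + u^3 - 4u^2 - 2u - 1.
The constant term is -1.

-1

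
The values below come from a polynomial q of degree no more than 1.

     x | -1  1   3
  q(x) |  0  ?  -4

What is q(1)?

On equispaced nodes a degree-1 polynomial has vanishing second forward difference, so
  q(-1) - 2·q(1) + q(3) = 0.
Substituting the known values and solving for q(1):
  -2·q(1) = 4
  q(1) = -2.

-2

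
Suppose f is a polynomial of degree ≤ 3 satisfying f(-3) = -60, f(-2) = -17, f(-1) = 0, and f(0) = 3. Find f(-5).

Forward differences of the values at u = -3, -2, -1, 0:
  f  : -60  -17  0  3
  Δ  : 43  17  3
  Δ^2: -26  -14
  Δ^3: 12
The third differences are constant, confirming degree 3.
Interpolating (Newton forward form) and evaluating at u = -5 gives f(-5) = -272.

-272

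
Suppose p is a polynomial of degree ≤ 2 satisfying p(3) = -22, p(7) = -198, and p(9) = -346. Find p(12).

-643

Using the Lagrange interpolation formula with nodes 3, 7, 9:
  L_0(n) = (n - 7)(n - 9) / 24
  L_1(n) = (n - 3)(n - 9) / -8
  L_2(n) = (n - 3)(n - 7) / 12
Then p(n) = -22·L_0(n) - 198·L_1(n) - 346·L_2(n).
Expanding and collecting terms gives p(n) = -5n^2 + 6n + 5.
Evaluating at n = 12: p(12) = -643.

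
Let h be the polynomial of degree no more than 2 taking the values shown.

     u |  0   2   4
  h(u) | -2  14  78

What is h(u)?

h(u) = 6u^2 - 4u - 2

Write h(u) = au^2 + bu + c. Substituting each data point gives a linear system:
  c = -2
  4a + 2b + c = 14
  16a + 4b + c = 78
Solving the system yields a = 6, b = -4, c = -2.
So h(u) = 6u^2 - 4u - 2.
Check: h(2) = 14. ✓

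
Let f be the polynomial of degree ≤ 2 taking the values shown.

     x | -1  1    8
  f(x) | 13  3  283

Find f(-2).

33

Write f(x) = ax^2 + bx + c. Substituting each data point gives a linear system:
  a - b + c = 13
  a + b + c = 3
  64a + 8b + c = 283
Solving the system yields a = 5, b = -5, c = 3.
So f(x) = 5x² - 5x + 3.
Then f(-2) = 33.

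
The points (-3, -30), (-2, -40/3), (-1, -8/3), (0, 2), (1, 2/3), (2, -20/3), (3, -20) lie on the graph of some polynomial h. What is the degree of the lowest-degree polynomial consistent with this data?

2

Forward differences of the values at s = -3, -2, -1, 0, 1, 2, 3:
  h  : -30  -40/3  -8/3  2  2/3  -20/3  -20
  Δ  : 50/3  32/3  14/3  -4/3  -22/3  -40/3
  Δ^2: -6  -6  -6  -6  -6
  Δ^3: 0  0  0  0
  Δ^4: 0  0  0
  Δ^5: 0  0
  Δ^6: 0
The second differences are constant (-6) and nonzero, while all higher differences vanish, so the minimal degree is 2.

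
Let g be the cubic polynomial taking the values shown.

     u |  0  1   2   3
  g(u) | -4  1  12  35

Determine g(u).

g(u) = u^3 + 4u - 4

Using the Lagrange interpolation formula with nodes 0, 1, 2, 3:
  L_0(u) = (u - 1)(u - 2)(u - 3) / -6
  L_1(u) = u(u - 2)(u - 3) / 2
  L_2(u) = u(u - 1)(u - 3) / -2
  L_3(u) = u(u - 1)(u - 2) / 6
Then g(u) = -4·L_0(u) + 1·L_1(u) + 12·L_2(u) + 35·L_3(u).
Expanding and collecting terms gives g(u) = u^3 + 4u - 4.
Check: g(3) = 35. ✓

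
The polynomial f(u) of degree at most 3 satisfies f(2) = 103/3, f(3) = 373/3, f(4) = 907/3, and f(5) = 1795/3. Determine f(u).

f(u) = 5u^3 - u^2 - 5/3

Write f(u) = au^3 + bu^2 + cu + d. Substituting each data point gives a linear system:
  8a + 4b + 2c + d = 103/3
  27a + 9b + 3c + d = 373/3
  64a + 16b + 4c + d = 907/3
  125a + 25b + 5c + d = 1795/3
Solving the system yields a = 5, b = -1, c = 0, d = -5/3.
So f(u) = 5u^3 - u^2 - 5/3.
Check: f(5) = 1795/3. ✓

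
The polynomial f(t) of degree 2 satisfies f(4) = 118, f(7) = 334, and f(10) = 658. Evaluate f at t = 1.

Using the Lagrange interpolation formula with nodes 4, 7, 10:
  L_0(t) = (t - 7)(t - 10) / 18
  L_1(t) = (t - 4)(t - 10) / -9
  L_2(t) = (t - 4)(t - 7) / 18
Then f(t) = 118·L_0(t) + 334·L_1(t) + 658·L_2(t).
Expanding and collecting terms gives f(t) = 6t^2 + 6t - 2.
Evaluating at t = 1: f(1) = 10.

10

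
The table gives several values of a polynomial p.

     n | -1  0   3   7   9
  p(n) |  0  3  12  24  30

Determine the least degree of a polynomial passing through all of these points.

1

Divided differences on the nodes -1, 0, 3, 7, 9:
  order 0: 0  3  12  24  30
  order 1: 3  3  3  3
  order 2: 0  0  0
  order 3: 0  0
  order 4: 0
The order-1 divided differences are all 3 (nonzero) and every higher order vanishes, so the data lies on a polynomial of degree exactly 1.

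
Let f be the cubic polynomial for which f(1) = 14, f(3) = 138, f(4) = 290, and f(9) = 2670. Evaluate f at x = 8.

Write f(x) = ax^3 + bx^2 + cx + d. Substituting each data point gives a linear system:
  a + b + c + d = 14
  27a + 9b + 3c + d = 138
  64a + 16b + 4c + d = 290
  729a + 81b + 9c + d = 2670
Solving the system yields a = 3, b = 6, c = -1, d = 6.
So f(x) = 3x³ + 6x² - x + 6.
Then f(8) = 1918.

1918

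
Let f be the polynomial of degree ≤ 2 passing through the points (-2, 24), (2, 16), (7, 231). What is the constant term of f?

Write f(s) = as^2 + bs + c. Substituting each data point gives a linear system:
  4a - 2b + c = 24
  4a + 2b + c = 16
  49a + 7b + c = 231
Solving the system yields a = 5, b = -2, c = 0.
So f(s) = 5s^2 - 2s.
The constant term is 0.

0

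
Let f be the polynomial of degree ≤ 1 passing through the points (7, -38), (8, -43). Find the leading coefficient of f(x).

-5

Write f(x) = ax + b. Substituting each data point gives a linear system:
  7a + b = -38
  8a + b = -43
Solving the system yields a = -5, b = -3.
So f(x) = -5x - 3.
The leading coefficient is -5.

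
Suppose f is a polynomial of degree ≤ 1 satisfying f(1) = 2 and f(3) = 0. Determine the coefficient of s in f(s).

Write f(s) = as + b. Substituting each data point gives a linear system:
  a + b = 2
  3a + b = 0
Solving the system yields a = -1, b = 3.
So f(s) = -s + 3.
The leading coefficient is -1.

-1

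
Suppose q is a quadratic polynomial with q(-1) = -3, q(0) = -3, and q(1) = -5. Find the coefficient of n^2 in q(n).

-1

Write q(n) = an^2 + bn + c. Substituting each data point gives a linear system:
  a - b + c = -3
  c = -3
  a + b + c = -5
Solving the system yields a = -1, b = -1, c = -3.
So q(n) = -n² - n - 3.
The leading coefficient is -1.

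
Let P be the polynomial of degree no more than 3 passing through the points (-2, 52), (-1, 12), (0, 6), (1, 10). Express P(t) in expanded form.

P(t) = -4t^3 + 5t^2 + 3t + 6

Write P(t) = at^3 + bt^2 + ct + d. Substituting each data point gives a linear system:
  -8a + 4b - 2c + d = 52
  -a + b - c + d = 12
  d = 6
  a + b + c + d = 10
Solving the system yields a = -4, b = 5, c = 3, d = 6.
So P(t) = -4t³ + 5t² + 3t + 6.
Check: P(-2) = 52. ✓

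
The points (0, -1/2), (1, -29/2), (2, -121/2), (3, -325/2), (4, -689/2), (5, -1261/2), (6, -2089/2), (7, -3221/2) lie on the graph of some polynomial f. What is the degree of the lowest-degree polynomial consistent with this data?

Forward differences of the values at x = 0, 1, 2, 3, 4, 5, 6, 7:
  f  : -1/2  -29/2  -121/2  -325/2  -689/2  -1261/2  -2089/2  -3221/2
  Δ  : -14  -46  -102  -182  -286  -414  -566
  Δ^2: -32  -56  -80  -104  -128  -152
  Δ^3: -24  -24  -24  -24  -24
  Δ^4: 0  0  0  0
  Δ^5: 0  0  0
  Δ^6: 0  0
  Δ^7: 0
The third differences are constant (-24) and nonzero, while all higher differences vanish, so the minimal degree is 3.

3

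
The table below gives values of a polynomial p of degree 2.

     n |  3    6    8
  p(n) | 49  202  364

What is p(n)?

Write p(n) = an^2 + bn + c. Substituting each data point gives a linear system:
  9a + 3b + c = 49
  36a + 6b + c = 202
  64a + 8b + c = 364
Solving the system yields a = 6, b = -3, c = 4.
So p(n) = 6n^2 - 3n + 4.
Check: p(3) = 49. ✓

p(n) = 6n^2 - 3n + 4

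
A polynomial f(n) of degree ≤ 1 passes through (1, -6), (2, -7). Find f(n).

Write f(n) = an + b. Substituting each data point gives a linear system:
  a + b = -6
  2a + b = -7
Solving the system yields a = -1, b = -5.
So f(n) = -n - 5.
Check: f(1) = -6. ✓

f(n) = -n - 5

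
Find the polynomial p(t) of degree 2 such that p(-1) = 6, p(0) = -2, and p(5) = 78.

Write p(t) = at^2 + bt + c. Substituting each data point gives a linear system:
  a - b + c = 6
  c = -2
  25a + 5b + c = 78
Solving the system yields a = 4, b = -4, c = -2.
So p(t) = 4t^2 - 4t - 2.
Check: p(5) = 78. ✓

p(t) = 4t^2 - 4t - 2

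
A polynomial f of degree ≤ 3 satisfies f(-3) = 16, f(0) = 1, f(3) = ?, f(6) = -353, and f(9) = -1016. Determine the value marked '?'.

-68

On equispaced nodes a degree-3 polynomial has vanishing fourth forward difference, so
  f(-3) - 4·f(0) + 6·f(3) - 4·f(6) + f(9) = 0.
Substituting the known values and solving for f(3):
  6·f(3) = -408
  f(3) = -68.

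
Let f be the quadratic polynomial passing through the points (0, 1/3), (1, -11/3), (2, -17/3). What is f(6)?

19/3

Using the Lagrange interpolation formula with nodes 0, 1, 2:
  L_0(s) = (s - 1)(s - 2) / 2
  L_1(s) = s(s - 2) / -1
  L_2(s) = s(s - 1) / 2
Then f(s) = 1/3·L_0(s) - 11/3·L_1(s) - 17/3·L_2(s).
Expanding and collecting terms gives f(s) = s^2 - 5s + 1/3.
Evaluating at s = 6: f(6) = 19/3.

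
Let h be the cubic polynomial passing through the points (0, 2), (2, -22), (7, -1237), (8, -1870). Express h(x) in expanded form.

Write h(x) = ax^3 + bx^2 + cx + d. Substituting each data point gives a linear system:
  d = 2
  8a + 4b + 2c + d = -22
  343a + 49b + 7c + d = -1237
  512a + 64b + 8c + d = -1870
Solving the system yields a = -4, b = 3, c = -2, d = 2.
So h(x) = -4x³ + 3x² - 2x + 2.
Check: h(0) = 2. ✓

h(x) = -4x^3 + 3x^2 - 2x + 2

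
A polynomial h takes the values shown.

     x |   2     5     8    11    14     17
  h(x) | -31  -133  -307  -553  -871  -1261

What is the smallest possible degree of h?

2

Forward differences of the values at x = 2, 5, 8, 11, 14, 17:
  h  : -31  -133  -307  -553  -871  -1261
  Δ  : -102  -174  -246  -318  -390
  Δ^2: -72  -72  -72  -72
  Δ^3: 0  0  0
  Δ^4: 0  0
  Δ^5: 0
The second differences are constant (-72) and nonzero, while all higher differences vanish, so the minimal degree is 2.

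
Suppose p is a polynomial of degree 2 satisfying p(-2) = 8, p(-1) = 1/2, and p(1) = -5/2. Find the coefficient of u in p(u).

Write p(u) = au^2 + bu + c. Substituting each data point gives a linear system:
  4a - 2b + c = 8
  a - b + c = 1/2
  a + b + c = -5/2
Solving the system yields a = 2, b = -3/2, c = -3.
So p(u) = 2u² - (3/2)u - 3.
The coefficient of u is -3/2.

-3/2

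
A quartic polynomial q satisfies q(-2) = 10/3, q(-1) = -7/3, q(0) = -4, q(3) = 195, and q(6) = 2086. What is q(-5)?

Write q(s) = as^4 + bs^3 + cs^2 + ds + e. Substituting each data point gives a linear system:
  16a - 8b + 4c - 2d + e = 10/3
  a - b + c - d + e = -7/3
  e = -4
  81a + 27b + 9c + 3d + e = 195
  1296a + 216b + 36c + 6d + e = 2086
Solving the system yields a = 1, b = 3, c = 4, d = 1/3, e = -4.
So q(s) = s⁴ + 3s³ + 4s² + (1/3)s - 4.
Then q(-5) = 1033/3.

1033/3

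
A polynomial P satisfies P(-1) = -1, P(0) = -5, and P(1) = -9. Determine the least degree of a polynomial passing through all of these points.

Forward differences of the values at t = -1, 0, 1:
  P  : -1  -5  -9
  Δ  : -4  -4
  Δ^2: 0
The first differences are constant (-4) and nonzero, while all higher differences vanish, so the minimal degree is 1.

1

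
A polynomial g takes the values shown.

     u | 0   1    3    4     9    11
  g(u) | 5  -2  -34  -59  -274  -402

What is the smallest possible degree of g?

2

Divided differences on the nodes 0, 1, 3, 4, 9, 11:
  order 0: 5  -2  -34  -59  -274  -402
  order 1: -7  -16  -25  -43  -64
  order 2: -3  -3  -3  -3
  order 3: 0  0  0
  order 4: 0  0
  order 5: 0
The order-2 divided differences are all -3 (nonzero) and every higher order vanishes, so the data lies on a polynomial of degree exactly 2.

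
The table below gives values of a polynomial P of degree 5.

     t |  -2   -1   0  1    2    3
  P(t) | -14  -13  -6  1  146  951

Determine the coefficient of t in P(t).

Write P(t) = at^5 + bt^4 + ct^3 + dt^2 + et + k. Substituting each data point gives a linear system:
  -32a + 16b - 8c + 4d - 2e + k = -14
  -a + b - c + d - e + k = -13
  k = -6
  a + b + c + d + e + k = 1
  32a + 16b + 8c + 4d + 2e + k = 146
  243a + 81b + 27c + 9d + 3e + k = 951
Solving the system yields a = 2, b = 6, c = 1, d = -6, e = 4, k = -6.
So P(t) = 2t^5 + 6t^4 + t^3 - 6t^2 + 4t - 6.
The coefficient of t is 4.

4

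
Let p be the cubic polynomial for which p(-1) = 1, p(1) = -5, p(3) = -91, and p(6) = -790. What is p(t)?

p(t) = -4t^3 + 2t^2 + t - 4

Using the Lagrange interpolation formula with nodes -1, 1, 3, 6:
  L_0(t) = (t - 1)(t - 3)(t - 6) / -56
  L_1(t) = (t + 1)(t - 3)(t - 6) / 20
  L_2(t) = (t + 1)(t - 1)(t - 6) / -24
  L_3(t) = (t + 1)(t - 1)(t - 3) / 105
Then p(t) = 1·L_0(t) - 5·L_1(t) - 91·L_2(t) - 790·L_3(t).
Expanding and collecting terms gives p(t) = -4t³ + 2t² + t - 4.
Check: p(3) = -91. ✓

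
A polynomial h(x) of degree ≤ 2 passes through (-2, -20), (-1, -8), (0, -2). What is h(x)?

h(x) = -3x^2 + 3x - 2

Write h(x) = ax^2 + bx + c. Substituting each data point gives a linear system:
  4a - 2b + c = -20
  a - b + c = -8
  c = -2
Solving the system yields a = -3, b = 3, c = -2.
So h(x) = -3x² + 3x - 2.
Check: h(-2) = -20. ✓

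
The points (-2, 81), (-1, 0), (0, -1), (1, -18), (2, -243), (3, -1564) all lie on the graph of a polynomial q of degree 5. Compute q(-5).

12924

Forward differences of the values at t = -2, -1, 0, 1, 2, 3:
  q  : 81  0  -1  -18  -243  -1564
  Δ  : -81  -1  -17  -225  -1321
  Δ^2: 80  -16  -208  -1096
  Δ^3: -96  -192  -888
  Δ^4: -96  -696
  Δ^5: -600
The fifth differences are constant, confirming degree 5.
Interpolating (Newton forward form) and evaluating at t = -5 gives q(-5) = 12924.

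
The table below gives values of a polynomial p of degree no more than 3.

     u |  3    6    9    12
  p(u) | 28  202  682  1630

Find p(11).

1252

Forward differences of the values at u = 3, 6, 9, 12:
  p  : 28  202  682  1630
  Δ  : 174  480  948
  Δ^2: 306  468
  Δ^3: 162
The third differences are constant, confirming degree 3.
Interpolating (Newton forward form) and evaluating at u = 11 gives p(11) = 1252.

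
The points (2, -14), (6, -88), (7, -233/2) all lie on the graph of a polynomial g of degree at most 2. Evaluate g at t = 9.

-371/2

Using the Lagrange interpolation formula with nodes 2, 6, 7:
  L_0(t) = (t - 6)(t - 7) / 20
  L_1(t) = (t - 2)(t - 7) / -4
  L_2(t) = (t - 2)(t - 6) / 5
Then g(t) = -14·L_0(t) - 88·L_1(t) - 233/2·L_2(t).
Expanding and collecting terms gives g(t) = -2t^2 - (5/2)t - 1.
Evaluating at t = 9: g(9) = -371/2.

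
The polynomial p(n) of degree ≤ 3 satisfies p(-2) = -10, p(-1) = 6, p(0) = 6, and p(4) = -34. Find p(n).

p(n) = n^3 - 5n^2 - 6n + 6

Using the Lagrange interpolation formula with nodes -2, -1, 0, 4:
  L_0(n) = (n + 1)n(n - 4) / -12
  L_1(n) = (n + 2)n(n - 4) / 5
  L_2(n) = (n + 2)(n + 1)(n - 4) / -8
  L_3(n) = (n + 2)(n + 1)n / 120
Then p(n) = -10·L_0(n) + 6·L_1(n) + 6·L_2(n) - 34·L_3(n).
Expanding and collecting terms gives p(n) = n³ - 5n² - 6n + 6.
Check: p(0) = 6. ✓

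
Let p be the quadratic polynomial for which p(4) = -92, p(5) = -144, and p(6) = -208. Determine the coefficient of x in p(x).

2

Write p(x) = ax^2 + bx + c. Substituting each data point gives a linear system:
  16a + 4b + c = -92
  25a + 5b + c = -144
  36a + 6b + c = -208
Solving the system yields a = -6, b = 2, c = -4.
So p(x) = -6x^2 + 2x - 4.
The coefficient of x is 2.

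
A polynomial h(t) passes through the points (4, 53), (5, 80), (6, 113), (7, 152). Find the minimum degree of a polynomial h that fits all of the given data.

2

Forward differences of the values at t = 4, 5, 6, 7:
  h  : 53  80  113  152
  Δ  : 27  33  39
  Δ^2: 6  6
  Δ^3: 0
The second differences are constant (6) and nonzero, while all higher differences vanish, so the minimal degree is 2.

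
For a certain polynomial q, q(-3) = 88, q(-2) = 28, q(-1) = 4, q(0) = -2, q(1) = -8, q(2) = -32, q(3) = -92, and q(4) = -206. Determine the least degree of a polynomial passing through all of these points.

Forward differences of the values at u = -3, -2, -1, 0, 1, 2, 3, 4:
  q  : 88  28  4  -2  -8  -32  -92  -206
  Δ  : -60  -24  -6  -6  -24  -60  -114
  Δ^2: 36  18  0  -18  -36  -54
  Δ^3: -18  -18  -18  -18  -18
  Δ^4: 0  0  0  0
  Δ^5: 0  0  0
  Δ^6: 0  0
  Δ^7: 0
The third differences are constant (-18) and nonzero, while all higher differences vanish, so the minimal degree is 3.

3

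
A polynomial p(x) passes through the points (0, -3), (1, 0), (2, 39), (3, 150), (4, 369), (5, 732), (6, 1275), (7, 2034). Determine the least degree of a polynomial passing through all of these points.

Forward differences of the values at x = 0, 1, 2, 3, 4, 5, 6, 7:
  p  : -3  0  39  150  369  732  1275  2034
  Δ  : 3  39  111  219  363  543  759
  Δ^2: 36  72  108  144  180  216
  Δ^3: 36  36  36  36  36
  Δ^4: 0  0  0  0
  Δ^5: 0  0  0
  Δ^6: 0  0
  Δ^7: 0
The third differences are constant (36) and nonzero, while all higher differences vanish, so the minimal degree is 3.

3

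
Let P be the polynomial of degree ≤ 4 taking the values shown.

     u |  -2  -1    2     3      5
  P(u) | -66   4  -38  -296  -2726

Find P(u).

Write P(u) = au^4 + bu^3 + cu^2 + du + e. Substituting each data point gives a linear system:
  16a - 8b + 4c - 2d + e = -66
  a - b + c - d + e = 4
  16a + 8b + 4c + 2d + e = -38
  81a + 27b + 9c + 3d + e = -296
  625a + 125b + 25c + 5d + e = -2726
Solving the system yields a = -5, b = 2, c = 6, d = -1, e = 4.
So P(u) = -5u^4 + 2u^3 + 6u^2 - u + 4.
Check: P(-2) = -66. ✓

P(u) = -5u^4 + 2u^3 + 6u^2 - u + 4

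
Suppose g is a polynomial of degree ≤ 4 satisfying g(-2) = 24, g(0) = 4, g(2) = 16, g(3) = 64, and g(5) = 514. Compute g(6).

1096

Write g(n) = an^4 + bn^3 + cn^2 + dn + e. Substituting each data point gives a linear system:
  16a - 8b + 4c - 2d + e = 24
  e = 4
  16a + 8b + 4c + 2d + e = 16
  81a + 27b + 9c + 3d + e = 64
  625a + 125b + 25c + 5d + e = 514
Solving the system yields a = 1, b = -1, c = 0, d = 2, e = 4.
So g(n) = n^4 - n^3 + 2n + 4.
Then g(6) = 1096.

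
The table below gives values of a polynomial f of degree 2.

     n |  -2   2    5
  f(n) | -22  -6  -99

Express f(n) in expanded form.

f(n) = -5n^2 + 4n + 6

Using the Lagrange interpolation formula with nodes -2, 2, 5:
  L_0(n) = (n - 2)(n - 5) / 28
  L_1(n) = (n + 2)(n - 5) / -12
  L_2(n) = (n + 2)(n - 2) / 21
Then f(n) = -22·L_0(n) - 6·L_1(n) - 99·L_2(n).
Expanding and collecting terms gives f(n) = -5n² + 4n + 6.
Check: f(-2) = -22. ✓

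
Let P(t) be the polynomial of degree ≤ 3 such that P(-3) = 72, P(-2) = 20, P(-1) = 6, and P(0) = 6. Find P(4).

Write P(t) = at^3 + bt^2 + ct + d. Substituting each data point gives a linear system:
  -27a + 9b - 3c + d = 72
  -8a + 4b - 2c + d = 20
  -a + b - c + d = 6
  d = 6
Solving the system yields a = -4, b = -5, c = -1, d = 6.
So P(t) = -4t^3 - 5t^2 - t + 6.
Then P(4) = -334.

-334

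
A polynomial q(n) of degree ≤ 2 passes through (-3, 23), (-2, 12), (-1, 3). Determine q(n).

q(n) = n^2 - 6n - 4

Write q(n) = an^2 + bn + c. Substituting each data point gives a linear system:
  9a - 3b + c = 23
  4a - 2b + c = 12
  a - b + c = 3
Solving the system yields a = 1, b = -6, c = -4.
So q(n) = n^2 - 6n - 4.
Check: q(-1) = 3. ✓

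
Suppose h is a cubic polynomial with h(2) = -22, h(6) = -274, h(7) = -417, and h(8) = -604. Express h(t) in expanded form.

Write h(t) = at^3 + bt^2 + ct + d. Substituting each data point gives a linear system:
  8a + 4b + 2c + d = -22
  216a + 36b + 6c + d = -274
  343a + 49b + 7c + d = -417
  512a + 64b + 8c + d = -604
Solving the system yields a = -1, b = -1, c = -3, d = -4.
So h(t) = -t^3 - t^2 - 3t - 4.
Check: h(7) = -417. ✓

h(t) = -t^3 - t^2 - 3t - 4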